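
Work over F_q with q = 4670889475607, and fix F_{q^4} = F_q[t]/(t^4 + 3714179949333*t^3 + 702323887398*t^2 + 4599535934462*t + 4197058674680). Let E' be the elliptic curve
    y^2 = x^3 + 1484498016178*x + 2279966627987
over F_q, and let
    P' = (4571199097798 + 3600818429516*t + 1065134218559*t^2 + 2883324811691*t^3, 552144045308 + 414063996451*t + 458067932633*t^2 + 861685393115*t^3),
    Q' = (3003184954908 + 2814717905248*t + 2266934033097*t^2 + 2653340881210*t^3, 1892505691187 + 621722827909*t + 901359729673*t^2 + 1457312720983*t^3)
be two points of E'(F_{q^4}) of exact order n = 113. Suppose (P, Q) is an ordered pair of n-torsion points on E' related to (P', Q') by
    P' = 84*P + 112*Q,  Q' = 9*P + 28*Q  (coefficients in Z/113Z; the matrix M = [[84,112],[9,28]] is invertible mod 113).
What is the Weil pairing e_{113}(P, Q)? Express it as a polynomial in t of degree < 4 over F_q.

Since e_{113}(P,P)=e_{113}(Q,Q)=1 and e_{113}(Q,P)=e_{113}(P,Q)^{-1}, expanding e_{113}(84*P + 112*Q,9*P + 28*Q) leaves e(P,Q)^det(M).
Inverting 101 mod 113: 47. Thus e_{113}(P,Q) = e(P',Q')^{47}.
Run Miller on y^2=x^3+1484498016178*x+2279966627987 over F_{4670889475607}: ladder 1110001 (7 bits); e = f_P(D_Q)/f_Q(D_P).
f_P(D_Q)/f_Q(D_P) = 1971719900100 + 2690730304932*t + 2215273431500*t^2 + 2095217433210*t^3.
Hence e(P,Q) = 3396291457676 + 4479058182358*t + 4102293214110*t^2 + 3323386141817*t^3 in F_{4670889475607^4}^*.

3396291457676 + 4479058182358*t + 4102293214110*t^2 + 3323386141817*t^3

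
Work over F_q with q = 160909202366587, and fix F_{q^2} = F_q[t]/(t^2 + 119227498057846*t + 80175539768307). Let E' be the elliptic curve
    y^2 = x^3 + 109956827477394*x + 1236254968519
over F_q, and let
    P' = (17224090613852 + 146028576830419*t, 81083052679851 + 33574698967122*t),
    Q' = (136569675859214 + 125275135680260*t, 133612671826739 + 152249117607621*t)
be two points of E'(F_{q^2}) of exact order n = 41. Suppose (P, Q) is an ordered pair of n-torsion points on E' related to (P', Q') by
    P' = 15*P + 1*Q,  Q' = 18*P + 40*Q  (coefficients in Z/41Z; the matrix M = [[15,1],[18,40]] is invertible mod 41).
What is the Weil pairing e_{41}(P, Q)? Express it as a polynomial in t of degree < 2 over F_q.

35963962643512 + 124636736825414*t

Since e_{41}(P,P)=e_{41}(Q,Q)=1 and e_{41}(Q,P)=e_{41}(P,Q)^{-1}, expanding e_{41}(15*P + 1*Q,18*P + 40*Q) leaves e(P,Q)^det(M).
15*40 - 1*18 = 582; reduced mod 41: det = 8, inverse 36.
Run Miller on y^2=x^3+109956827477394*x+1236254968519 over F_{160909202366587}: ladder 101001 (6 bits); e = f_P(D_Q)/f_Q(D_P).
So e_{41}(P',Q') = 9427316511028 + 121741279243520*t.
Raise to 36: e(P,Q) = 35963962643512 + 124636736825414*t in mu_{41}.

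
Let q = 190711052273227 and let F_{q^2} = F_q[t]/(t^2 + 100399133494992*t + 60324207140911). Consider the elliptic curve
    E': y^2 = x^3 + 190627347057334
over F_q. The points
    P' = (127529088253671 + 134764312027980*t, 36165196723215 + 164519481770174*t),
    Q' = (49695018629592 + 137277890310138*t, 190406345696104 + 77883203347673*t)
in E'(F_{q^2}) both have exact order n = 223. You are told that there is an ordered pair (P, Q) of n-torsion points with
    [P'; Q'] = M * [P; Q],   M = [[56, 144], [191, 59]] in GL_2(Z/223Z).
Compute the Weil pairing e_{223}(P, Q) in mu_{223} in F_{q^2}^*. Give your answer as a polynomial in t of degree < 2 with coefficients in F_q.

e_{223} is bilinear + alternating on E[223], so e_{223}(56*P + 144*Q, 191*P + 59*Q) = e_{223}(P,Q)^(56*59-144*191).
Inverting 107 mod 223: 198. Thus e_{223}(P,Q) = e(P',Q')^{198}.
8-bit Miller (11011111) on E'/F_{190711052273227} with a'=0, b'=190627347057334: accumulate tangent/chord ratios at Q'+S and P'+S'.
Result: e(P',Q') = 31247229974263 + 17010943477547*t.
(31247229974263 + 17010943477547*t)^{198} mod (190711052273227,f) = 81947442605463 + 144354816342445*t.

81947442605463 + 144354816342445*t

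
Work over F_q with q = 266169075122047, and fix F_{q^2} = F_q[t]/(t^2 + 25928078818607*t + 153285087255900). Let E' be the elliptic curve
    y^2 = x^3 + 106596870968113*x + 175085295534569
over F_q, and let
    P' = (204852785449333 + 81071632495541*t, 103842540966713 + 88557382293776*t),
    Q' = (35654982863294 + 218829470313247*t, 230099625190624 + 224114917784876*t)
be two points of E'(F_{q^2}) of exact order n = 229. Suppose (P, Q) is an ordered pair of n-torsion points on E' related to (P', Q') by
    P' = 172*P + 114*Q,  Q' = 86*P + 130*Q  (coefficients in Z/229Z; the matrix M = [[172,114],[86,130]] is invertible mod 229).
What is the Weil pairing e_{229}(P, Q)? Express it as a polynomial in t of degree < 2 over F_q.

112873437918872 + 81118470240512*t

The 229-Weil pairing on E[229] over F_{266169075122047} is alternating-bilinear: e_{229}(P',Q') = e_{229}(P,Q)^det(M).
Inverting 190 mod 229: 182. Thus e_{229}(P,Q) = e(P',Q')^{182}.
Run Miller on y^2=x^3+106596870968113*x+175085295534569 over F_{266169075122047}: ladder 11100101 (8 bits); e = f_P(D_Q)/f_Q(D_P).
Result: e(P',Q') = 195808255593954 + 248069226736499*t.
Raise to 182: e(P,Q) = 112873437918872 + 81118470240512*t in mu_{229}.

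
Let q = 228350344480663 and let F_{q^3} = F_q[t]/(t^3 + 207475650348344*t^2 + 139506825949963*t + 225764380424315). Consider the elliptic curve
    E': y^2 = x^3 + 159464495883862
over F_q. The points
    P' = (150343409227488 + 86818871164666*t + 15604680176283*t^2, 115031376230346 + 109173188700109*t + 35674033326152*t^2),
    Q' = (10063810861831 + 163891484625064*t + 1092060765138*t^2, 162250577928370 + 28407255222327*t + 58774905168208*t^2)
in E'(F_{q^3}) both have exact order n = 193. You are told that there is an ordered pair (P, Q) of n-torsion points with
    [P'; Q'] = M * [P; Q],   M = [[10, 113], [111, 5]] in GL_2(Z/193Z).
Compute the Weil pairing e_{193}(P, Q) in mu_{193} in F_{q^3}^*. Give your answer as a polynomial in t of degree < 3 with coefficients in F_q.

126853592155957 + 178745090713486*t + 88013959539977*t^2

Alternating bilinearity on E[193] (values in mu_{193} in F_{228350344480663^3}) gives e(P',Q') = e(P,Q)^det(M).
10*5 - 113*111 = -12493; reduced mod 193: det = 52, inverse 26.
n = 193 = (11000001)_2 (8 bits, wt 3); accumulate f_{193,P'}(Q'+S)/f_{193,P'}(S) along the 7-step ladder.
The quotient is 188989591751814 + 61070146174589*t + 21369963524526*t^2.
Thus e_{193}(P,Q) = 126853592155957 + 178745090713486*t + 88013959539977*t^2.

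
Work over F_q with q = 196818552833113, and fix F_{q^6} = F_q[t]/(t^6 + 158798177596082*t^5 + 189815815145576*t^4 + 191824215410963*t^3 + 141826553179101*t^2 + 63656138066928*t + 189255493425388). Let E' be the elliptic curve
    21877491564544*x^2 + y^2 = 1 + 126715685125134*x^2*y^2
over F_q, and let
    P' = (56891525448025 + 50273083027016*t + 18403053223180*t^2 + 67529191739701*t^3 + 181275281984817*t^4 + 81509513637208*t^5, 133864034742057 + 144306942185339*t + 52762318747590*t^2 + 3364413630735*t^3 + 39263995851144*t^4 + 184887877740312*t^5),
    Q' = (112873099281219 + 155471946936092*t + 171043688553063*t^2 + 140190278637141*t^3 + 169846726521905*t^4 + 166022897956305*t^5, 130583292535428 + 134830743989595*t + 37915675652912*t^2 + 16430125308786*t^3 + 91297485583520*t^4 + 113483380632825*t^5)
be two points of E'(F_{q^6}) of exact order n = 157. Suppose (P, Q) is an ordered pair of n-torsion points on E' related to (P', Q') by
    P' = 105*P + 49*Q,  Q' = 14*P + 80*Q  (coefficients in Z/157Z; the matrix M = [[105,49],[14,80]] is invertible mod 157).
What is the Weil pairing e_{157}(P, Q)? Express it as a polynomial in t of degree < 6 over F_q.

112171042767344 + 24743605901074*t + 81255448848182*t^2 + 49148825536940*t^3 + 139890092657382*t^4 + 72819110458514*t^5

Alternating bilinearity on E[157] (values in mu_{157} in F_{196818552833113^6}) gives e(P',Q') = e(P,Q)^det(M).
Inverting 21 mod 157: 15. Thus e_{157}(P,Q) = e(P',Q')^{15}.
Edwards a_E,d_E -> Montgomery A=137773431084482,B=18425256181614 -> Weierstrass 93749426186756,0 via alpha=90371713725984,beta=72199728026409.
8-bit Miller (10011101) on E'/F_{196818552833113} with a'=93749426186756, b'=0: accumulate tangent/chord ratios at Q'+S and P'+S'.
So e_{157}(P',Q') = 123663224276370 + 196213177049380*t + 62756463512096*t^2 + 76124766067197*t^3 + 82348948353299*t^4 + 102871784159712*t^5.
Finally e_{157}(P,Q) = 112171042767344 + 24743605901074*t + 81255448848182*t^2 + 49148825536940*t^3 + 139890092657382*t^4 + 72819110458514*t^5.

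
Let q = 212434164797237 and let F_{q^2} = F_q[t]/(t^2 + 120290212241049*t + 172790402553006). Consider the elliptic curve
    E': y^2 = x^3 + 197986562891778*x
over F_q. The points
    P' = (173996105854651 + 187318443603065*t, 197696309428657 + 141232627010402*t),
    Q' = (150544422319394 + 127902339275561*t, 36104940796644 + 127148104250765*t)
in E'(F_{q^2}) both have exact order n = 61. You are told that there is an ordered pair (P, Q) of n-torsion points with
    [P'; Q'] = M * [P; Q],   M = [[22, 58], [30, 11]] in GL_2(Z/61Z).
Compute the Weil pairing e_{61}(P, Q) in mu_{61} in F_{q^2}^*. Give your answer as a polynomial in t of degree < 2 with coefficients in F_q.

127087508593734 + 172907349314479*t

e_{61}(aP+bQ,cP+dQ) = e_{61}(P,Q)^(ad-bc); with (a,b,c,d)=(22,58,30,11) this gives the det-61 law.
det M = 22*11 - 58*30 = -1498 = 27 (mod 61); 27^{-1} = 52 (mod 61).
6-bit Miller (111101) on E'/F_{212434164797237} with a'=197986562891778, b'=0: accumulate tangent/chord ratios at Q'+S and P'+S'.
Result: e(P',Q') = 198895080916006 + 120734080016418*t.
Finally e_{61}(P,Q) = 127087508593734 + 172907349314479*t.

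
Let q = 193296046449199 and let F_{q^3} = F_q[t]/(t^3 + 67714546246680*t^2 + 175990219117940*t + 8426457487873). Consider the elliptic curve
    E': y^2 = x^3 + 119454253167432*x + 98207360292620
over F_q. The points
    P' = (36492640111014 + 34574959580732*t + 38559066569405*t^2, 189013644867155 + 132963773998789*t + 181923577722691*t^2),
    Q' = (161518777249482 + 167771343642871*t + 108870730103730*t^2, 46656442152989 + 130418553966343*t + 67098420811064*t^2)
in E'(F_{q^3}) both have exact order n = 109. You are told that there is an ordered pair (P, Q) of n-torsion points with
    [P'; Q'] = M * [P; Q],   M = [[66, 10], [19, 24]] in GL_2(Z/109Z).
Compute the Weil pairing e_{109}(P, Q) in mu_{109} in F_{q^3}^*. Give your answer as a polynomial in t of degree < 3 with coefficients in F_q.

71249276300585 + 71639925599344*t + 121871147685920*t^2

Since e_{109}(P,P)=e_{109}(Q,Q)=1 and e_{109}(Q,P)=e_{109}(P,Q)^{-1}, expanding e_{109}(66*P + 10*Q,19*P + 24*Q) leaves e(P,Q)^det(M).
66*24 - 10*19 = 1394; reduced mod 109: det = 86, inverse 90.
Run Miller on y^2=x^3+119454253167432*x+98207360292620 over F_{193296046449199}: ladder 1101101 (7 bits); e = f_P(D_Q)/f_Q(D_P).
f_P(D_Q)/f_Q(D_P) = 151635298764763 + 130752361579176*t + 154664549940023*t^2.
e_{109}(P,Q) = (151635298764763 + 130752361579176*t + 154664549940023*t^2)^{90} = 71249276300585 + 71639925599344*t + 121871147685920*t^2.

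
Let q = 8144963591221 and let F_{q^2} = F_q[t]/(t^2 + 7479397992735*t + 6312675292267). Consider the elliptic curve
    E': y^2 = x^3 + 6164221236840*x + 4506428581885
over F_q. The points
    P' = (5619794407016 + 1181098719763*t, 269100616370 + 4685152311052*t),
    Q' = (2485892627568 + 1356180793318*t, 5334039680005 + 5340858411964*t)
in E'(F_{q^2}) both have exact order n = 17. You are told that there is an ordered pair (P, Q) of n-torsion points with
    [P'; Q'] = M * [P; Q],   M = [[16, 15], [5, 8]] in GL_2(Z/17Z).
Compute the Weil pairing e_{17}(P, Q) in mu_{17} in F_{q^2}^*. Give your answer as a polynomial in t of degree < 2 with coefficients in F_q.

1312961423158 + 2295900915780*t

e_{17} is bilinear + alternating on E[17], so e_{17}(16*P + 15*Q, 5*P + 8*Q) = e_{17}(P,Q)^(16*8-15*5).
det M = 16*8 - 15*5 = 53 = 2 (mod 17); 2^{-1} = 9 (mod 17).
n = 17 = (10001)_2 (5 bits, wt 2); accumulate f_{17,P'}(Q'+S)/f_{17,P'}(S) along the 4-step ladder.
Result: e(P',Q') = 3420348672379 + 7583498764699*t.
Finally e_{17}(P,Q) = 1312961423158 + 2295900915780*t.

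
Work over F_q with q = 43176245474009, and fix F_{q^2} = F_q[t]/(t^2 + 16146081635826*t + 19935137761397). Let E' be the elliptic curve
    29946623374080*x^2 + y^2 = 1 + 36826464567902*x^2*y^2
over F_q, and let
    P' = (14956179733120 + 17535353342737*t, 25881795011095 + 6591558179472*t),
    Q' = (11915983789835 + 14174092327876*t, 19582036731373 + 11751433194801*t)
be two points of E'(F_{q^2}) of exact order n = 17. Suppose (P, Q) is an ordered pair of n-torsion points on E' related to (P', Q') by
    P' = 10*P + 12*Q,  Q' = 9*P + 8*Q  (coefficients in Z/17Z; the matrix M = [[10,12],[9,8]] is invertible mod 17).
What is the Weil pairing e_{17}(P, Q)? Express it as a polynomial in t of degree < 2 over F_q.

The 17-Weil pairing on E[17] over F_{43176245474009} is alternating-bilinear: e_{17}(P',Q') = e_{17}(P,Q)^det(M).
So e_{17}(P,Q) = e_{17}(P',Q')^{3}, since 6*3 = 1 mod 17.
Edwards a_E,d_E -> Montgomery A=37691691130692,B=40898186559153 -> Weierstrass 1675615537974,0 via alpha=25520929815000,beta=19868162438549.
Miller loop for e_{17} over F_{43176245474009^2}: bits of 17 = 10001; 4 double steps + 1 add steps, l/v at each.
Miller gives e_{17}(P',Q') = 19131248951688 + 12668639307986*t in F_{43176245474009^2}.
(19131248951688 + 12668639307986*t)^{3} mod (43176245474009,f) = 36325138318877 + 12877924223556*t.

36325138318877 + 12877924223556*t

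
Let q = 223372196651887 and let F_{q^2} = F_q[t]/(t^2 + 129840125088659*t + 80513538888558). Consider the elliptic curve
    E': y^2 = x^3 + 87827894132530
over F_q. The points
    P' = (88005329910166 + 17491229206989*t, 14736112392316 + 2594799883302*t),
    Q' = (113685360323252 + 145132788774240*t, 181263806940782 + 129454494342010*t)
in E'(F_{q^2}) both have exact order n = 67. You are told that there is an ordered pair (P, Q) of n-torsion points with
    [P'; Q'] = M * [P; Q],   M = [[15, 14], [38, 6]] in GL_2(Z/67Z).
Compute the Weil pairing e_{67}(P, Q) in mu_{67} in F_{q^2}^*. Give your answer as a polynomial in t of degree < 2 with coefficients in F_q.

Since e_{67}(P,P)=e_{67}(Q,Q)=1 and e_{67}(Q,P)=e_{67}(P,Q)^{-1}, expanding e_{67}(15*P + 14*Q,38*P + 6*Q) leaves e(P,Q)^det(M).
Hence e(P,Q) = e(P',Q')^{5} where 5 = 27^{-1} mod 67.
n = 67 = (1000011)_2 (7 bits, wt 3); accumulate f_{67,P'}(Q'+S)/f_{67,P'}(S) along the 6-step ladder.
Result: e(P',Q') = 113075943349087 + 109410513341699*t.
Finally e_{67}(P,Q) = 78860676909728 + 151170228821095*t.

78860676909728 + 151170228821095*t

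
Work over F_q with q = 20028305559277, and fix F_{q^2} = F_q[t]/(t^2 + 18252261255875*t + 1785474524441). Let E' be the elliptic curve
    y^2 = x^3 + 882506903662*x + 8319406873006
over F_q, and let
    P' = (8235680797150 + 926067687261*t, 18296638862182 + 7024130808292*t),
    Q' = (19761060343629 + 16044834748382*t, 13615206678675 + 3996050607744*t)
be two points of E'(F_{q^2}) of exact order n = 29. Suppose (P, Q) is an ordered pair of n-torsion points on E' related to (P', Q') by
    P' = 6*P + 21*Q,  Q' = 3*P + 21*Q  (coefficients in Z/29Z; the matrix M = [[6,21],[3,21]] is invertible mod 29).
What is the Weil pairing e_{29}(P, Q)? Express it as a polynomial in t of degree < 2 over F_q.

9540619171091 + 9544826051575*t

Under M = [[6,21],[3,21]] in GL_2(Z/29), e_{29}(P',Q') = e_{29}(P,Q)^(6*21-21*3 mod 29).
6*21 - 21*3 = 63; reduced mod 29: det = 5, inverse 6.
Double-and-add over 11101: 5-1 doublings, 4-1 additions; each step l_{T,T}/v_{2T} or l_{T,P'}/v at Q'+S for random S.
e_{29}(P',Q') = 4301291645527 + 6396780401373*t.
e_{29}(P,Q) = (4301291645527 + 6396780401373*t)^{6} = 9540619171091 + 9544826051575*t.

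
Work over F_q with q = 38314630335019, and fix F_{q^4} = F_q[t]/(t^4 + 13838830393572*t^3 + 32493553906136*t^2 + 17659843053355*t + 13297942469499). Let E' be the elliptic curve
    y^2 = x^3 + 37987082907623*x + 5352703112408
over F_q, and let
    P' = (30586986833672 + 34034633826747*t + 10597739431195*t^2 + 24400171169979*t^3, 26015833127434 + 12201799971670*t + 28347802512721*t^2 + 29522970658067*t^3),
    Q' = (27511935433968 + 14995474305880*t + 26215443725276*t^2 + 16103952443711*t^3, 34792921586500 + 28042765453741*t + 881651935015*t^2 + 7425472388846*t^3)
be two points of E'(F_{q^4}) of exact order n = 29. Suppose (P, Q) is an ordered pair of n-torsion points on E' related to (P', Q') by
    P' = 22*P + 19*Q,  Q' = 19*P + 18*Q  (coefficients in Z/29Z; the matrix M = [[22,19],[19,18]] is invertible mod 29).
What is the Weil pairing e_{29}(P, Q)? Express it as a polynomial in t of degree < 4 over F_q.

2969459839317 + 11844960719729*t + 21631402652096*t^2 + 18121352783144*t^3

Under M = [[22,19],[19,18]] in GL_2(Z/29), e_{29}(P',Q') = e_{29}(P,Q)^(22*18-19*19 mod 29).
22*18 - 19*19 = 35; reduced mod 29: det = 6, inverse 5.
Build f_{29,P'} and f_{29,Q'} via the 5-bit ladder of 29=11101_2; evaluate at shifted divisors; quotient in F_{38314630335019^4}.
So e_{29}(P',Q') = 29782981086173 + 19286884072764*t + 31918930889819*t^2 + 12280932896923*t^3.
Thus e_{29}(P,Q) = 2969459839317 + 11844960719729*t + 21631402652096*t^2 + 18121352783144*t^3.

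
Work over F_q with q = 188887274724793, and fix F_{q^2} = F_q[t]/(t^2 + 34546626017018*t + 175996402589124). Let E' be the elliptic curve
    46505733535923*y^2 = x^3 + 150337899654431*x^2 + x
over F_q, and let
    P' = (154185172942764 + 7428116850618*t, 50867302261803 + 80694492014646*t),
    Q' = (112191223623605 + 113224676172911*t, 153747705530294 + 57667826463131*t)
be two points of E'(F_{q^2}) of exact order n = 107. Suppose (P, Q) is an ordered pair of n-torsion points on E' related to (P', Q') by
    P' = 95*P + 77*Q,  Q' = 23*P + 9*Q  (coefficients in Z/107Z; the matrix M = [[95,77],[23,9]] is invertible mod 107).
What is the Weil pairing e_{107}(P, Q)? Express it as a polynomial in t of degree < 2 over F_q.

Alternating bilinearity on E[107] (values in mu_{107} in F_{188887274724793^2}) gives e(P',Q') = e(P,Q)^det(M).
95*9 - 77*23 = -916; reduced mod 107: det = 47, inverse 41.
(x,y)|->(642022661833x+148898759348484,642022661833y) sends E' to y^2=x^3+174623808020598*x+148924095999756.
Double-and-add over 1101011: 7-1 doublings, 5-1 additions; each step l_{T,T}/v_{2T} or l_{T,P'}/v at Q'+S for random S.
Result: e(P',Q') = 56992092815536 + 14414515785980*t.
Thus e_{107}(P,Q) = 162865352612813 + 109898199847982*t.

162865352612813 + 109898199847982*t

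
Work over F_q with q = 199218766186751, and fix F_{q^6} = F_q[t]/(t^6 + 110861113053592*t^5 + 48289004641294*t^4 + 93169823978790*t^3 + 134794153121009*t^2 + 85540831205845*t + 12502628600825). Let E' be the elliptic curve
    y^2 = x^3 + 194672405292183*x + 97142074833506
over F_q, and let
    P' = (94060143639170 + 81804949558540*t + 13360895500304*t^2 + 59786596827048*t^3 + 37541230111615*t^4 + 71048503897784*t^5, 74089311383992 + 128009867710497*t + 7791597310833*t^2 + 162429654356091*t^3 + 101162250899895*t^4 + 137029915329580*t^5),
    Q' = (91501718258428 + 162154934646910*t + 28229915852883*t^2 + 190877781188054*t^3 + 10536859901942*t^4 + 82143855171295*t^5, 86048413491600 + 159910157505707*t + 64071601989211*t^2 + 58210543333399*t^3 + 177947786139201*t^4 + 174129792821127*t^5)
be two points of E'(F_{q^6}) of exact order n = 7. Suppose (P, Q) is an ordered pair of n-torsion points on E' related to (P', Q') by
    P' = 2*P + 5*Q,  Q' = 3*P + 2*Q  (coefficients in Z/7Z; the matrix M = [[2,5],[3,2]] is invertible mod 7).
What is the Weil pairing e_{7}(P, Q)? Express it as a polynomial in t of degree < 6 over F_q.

Under M = [[2,5],[3,2]] in GL_2(Z/7), e_{7}(P',Q') = e_{7}(P,Q)^(2*2-5*3 mod 7).
So e_{7}(P,Q) = e_{7}(P',Q')^{5}, since 3*5 = 1 mod 7.
Double-and-add over 111: 3-1 doublings, 3-1 additions; each step l_{T,T}/v_{2T} or l_{T,P'}/v at Q'+S for random S.
Miller gives e_{7}(P',Q') = 105108138771209 + 105089387741508*t + 119809827259114*t^2 + 189116776294757*t^3 + 78953864288049*t^4 + 175737781298179*t^5 in F_{199218766186751^6}.
Hence e(P,Q) = 111832264255523 + 86809175741610*t + 126772900708499*t^2 + 36408710412349*t^3 + 53833455307013*t^4 + 87443862923187*t^5 in F_{199218766186751^6}^*.

111832264255523 + 86809175741610*t + 126772900708499*t^2 + 36408710412349*t^3 + 53833455307013*t^4 + 87443862923187*t^5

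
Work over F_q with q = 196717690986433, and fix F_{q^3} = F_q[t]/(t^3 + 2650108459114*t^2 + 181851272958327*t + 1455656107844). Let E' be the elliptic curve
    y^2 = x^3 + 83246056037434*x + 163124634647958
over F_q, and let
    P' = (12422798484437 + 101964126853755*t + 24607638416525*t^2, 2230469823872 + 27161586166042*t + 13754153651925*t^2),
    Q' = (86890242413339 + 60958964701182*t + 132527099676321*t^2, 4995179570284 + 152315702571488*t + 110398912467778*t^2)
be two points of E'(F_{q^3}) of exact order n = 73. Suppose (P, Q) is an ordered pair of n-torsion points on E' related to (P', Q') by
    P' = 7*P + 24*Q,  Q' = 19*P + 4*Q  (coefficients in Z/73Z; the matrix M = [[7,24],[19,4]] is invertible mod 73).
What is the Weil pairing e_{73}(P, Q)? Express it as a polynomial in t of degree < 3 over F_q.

1129482514684 + 170023868607457*t + 129708270116525*t^2

Under M = [[7,24],[19,4]] in GL_2(Z/73), e_{73}(P',Q') = e_{73}(P,Q)^(7*4-24*19 mod 73).
Inverting 10 mod 73: 22. Thus e_{73}(P,Q) = e(P',Q')^{22}.
n = 73 = (1001001)_2 (7 bits, wt 3); accumulate f_{73,P'}(Q'+S)/f_{73,P'}(S) along the 6-step ladder.
Result: e(P',Q') = 128092369827742 + 181598257173371*t + 119770175039488*t^2.
Finally e_{73}(P,Q) = 1129482514684 + 170023868607457*t + 129708270116525*t^2.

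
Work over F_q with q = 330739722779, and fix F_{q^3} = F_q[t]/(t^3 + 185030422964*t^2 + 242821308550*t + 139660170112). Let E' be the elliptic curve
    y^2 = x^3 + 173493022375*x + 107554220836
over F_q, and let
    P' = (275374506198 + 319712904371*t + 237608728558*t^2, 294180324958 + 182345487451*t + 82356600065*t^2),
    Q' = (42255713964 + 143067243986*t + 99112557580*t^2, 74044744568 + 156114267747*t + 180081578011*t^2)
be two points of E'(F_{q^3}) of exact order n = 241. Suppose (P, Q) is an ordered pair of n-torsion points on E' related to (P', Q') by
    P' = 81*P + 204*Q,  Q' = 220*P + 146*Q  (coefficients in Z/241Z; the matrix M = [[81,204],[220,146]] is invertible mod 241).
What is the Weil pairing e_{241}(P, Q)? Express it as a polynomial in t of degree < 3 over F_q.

146247307542 + 175006111988*t + 319265491580*t^2

Under M = [[81,204],[220,146]] in GL_2(Z/241), e_{241}(P',Q') = e_{241}(P,Q)^(81*146-204*220 mod 241).
81*146 - 204*220 = -33054; reduced mod 241: det = 204, inverse 13.
Double-and-add over 11110001: 8-1 doublings, 5-1 additions; each step l_{T,T}/v_{2T} or l_{T,P'}/v at Q'+S for random S.
Result: e(P',Q') = 190434997410 + 326054161965*t + 231453271767*t^2.
Hence e(P,Q) = 146247307542 + 175006111988*t + 319265491580*t^2 in F_{330739722779^3}^*.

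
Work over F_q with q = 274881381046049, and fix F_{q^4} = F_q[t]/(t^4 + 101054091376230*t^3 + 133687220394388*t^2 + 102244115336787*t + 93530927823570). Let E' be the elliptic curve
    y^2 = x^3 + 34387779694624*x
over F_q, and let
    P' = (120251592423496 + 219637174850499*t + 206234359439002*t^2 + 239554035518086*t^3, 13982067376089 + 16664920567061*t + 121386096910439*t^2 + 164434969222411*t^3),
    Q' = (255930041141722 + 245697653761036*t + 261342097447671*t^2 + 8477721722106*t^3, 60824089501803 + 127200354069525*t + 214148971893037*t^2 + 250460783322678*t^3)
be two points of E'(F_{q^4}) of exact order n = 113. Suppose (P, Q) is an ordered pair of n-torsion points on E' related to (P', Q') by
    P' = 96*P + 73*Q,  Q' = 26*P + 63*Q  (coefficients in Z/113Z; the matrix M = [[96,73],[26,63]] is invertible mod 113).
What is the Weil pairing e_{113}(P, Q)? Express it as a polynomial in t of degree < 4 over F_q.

e_{113}(aP+bQ,cP+dQ) = e_{113}(P,Q)^(ad-bc); with (a,b,c,d)=(96,73,26,63) this gives the det-113 law.
det M = 96*63 - 73*26 = 4150 = 82 (mod 113); 82^{-1} = 51 (mod 113).
Run Miller on y^2=x^3+34387779694624*x over F_{274881381046049}: ladder 1110001 (7 bits); e = f_P(D_Q)/f_Q(D_P).
Result: e(P',Q') = 57622048364925 + 225825871974481*t + 3057753871170*t^2 + 215265051810989*t^3.
e_{113}(P,Q) = (57622048364925 + 225825871974481*t + 3057753871170*t^2 + 215265051810989*t^3)^{51} = 209958015438778 + 12220470332001*t + 207251592843211*t^2 + 134835920959159*t^3.

209958015438778 + 12220470332001*t + 207251592843211*t^2 + 134835920959159*t^3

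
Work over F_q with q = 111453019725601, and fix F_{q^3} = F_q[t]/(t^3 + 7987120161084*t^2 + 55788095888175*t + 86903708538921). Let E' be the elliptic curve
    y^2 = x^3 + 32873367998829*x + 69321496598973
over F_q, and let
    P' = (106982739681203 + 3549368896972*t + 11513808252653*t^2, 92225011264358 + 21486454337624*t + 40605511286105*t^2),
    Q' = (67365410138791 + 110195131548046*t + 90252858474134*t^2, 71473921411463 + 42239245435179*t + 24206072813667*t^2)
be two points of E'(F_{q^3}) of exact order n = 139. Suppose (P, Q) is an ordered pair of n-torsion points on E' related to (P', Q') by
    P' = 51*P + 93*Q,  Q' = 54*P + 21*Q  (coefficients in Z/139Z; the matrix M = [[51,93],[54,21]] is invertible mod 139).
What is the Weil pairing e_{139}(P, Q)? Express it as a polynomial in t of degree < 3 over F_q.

106743604558633 + 35920634951277*t + 13998943300309*t^2

e_{139} is bilinear + alternating on E[139], so e_{139}(51*P + 93*Q, 54*P + 21*Q) = e_{139}(P,Q)^(51*21-93*54).
51*21 - 93*54 = -3951; reduced mod 139: det = 80, inverse 106.
Run Miller on y^2=x^3+32873367998829*x+69321496598973 over F_{111453019725601}: ladder 10001011 (8 bits); e = f_P(D_Q)/f_Q(D_P).
Miller gives e_{139}(P',Q') = 41068956854633 + 34842836188272*t + 43331306584523*t^2 in F_{111453019725601^3}.
Finally e_{139}(P,Q) = 106743604558633 + 35920634951277*t + 13998943300309*t^2.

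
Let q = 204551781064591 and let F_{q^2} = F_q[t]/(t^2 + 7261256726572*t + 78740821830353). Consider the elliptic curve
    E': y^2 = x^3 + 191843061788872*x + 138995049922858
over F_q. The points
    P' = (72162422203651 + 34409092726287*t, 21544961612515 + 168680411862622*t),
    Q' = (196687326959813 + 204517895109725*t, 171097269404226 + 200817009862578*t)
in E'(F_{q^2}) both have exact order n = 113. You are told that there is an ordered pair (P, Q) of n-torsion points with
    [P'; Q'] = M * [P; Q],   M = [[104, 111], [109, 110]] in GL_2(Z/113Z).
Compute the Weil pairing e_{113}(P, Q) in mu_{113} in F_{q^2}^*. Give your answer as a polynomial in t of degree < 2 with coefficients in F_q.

e_{113} is bilinear + alternating on E[113], so e_{113}(104*P + 111*Q, 109*P + 110*Q) = e_{113}(P,Q)^(104*110-111*109).
det M = 104*110 - 111*109 = -659 = 19 (mod 113); 19^{-1} = 6 (mod 113).
Run Miller on y^2=x^3+191843061788872*x+138995049922858 over F_{204551781064591}: ladder 1110001 (7 bits); e = f_P(D_Q)/f_Q(D_P).
Miller gives e_{113}(P',Q') = 53710577553273 + 78522991452796*t in F_{204551781064591^2}.
Hence e(P,Q) = 16671627090743 + 74396273727349*t in F_{204551781064591^2}^*.

16671627090743 + 74396273727349*t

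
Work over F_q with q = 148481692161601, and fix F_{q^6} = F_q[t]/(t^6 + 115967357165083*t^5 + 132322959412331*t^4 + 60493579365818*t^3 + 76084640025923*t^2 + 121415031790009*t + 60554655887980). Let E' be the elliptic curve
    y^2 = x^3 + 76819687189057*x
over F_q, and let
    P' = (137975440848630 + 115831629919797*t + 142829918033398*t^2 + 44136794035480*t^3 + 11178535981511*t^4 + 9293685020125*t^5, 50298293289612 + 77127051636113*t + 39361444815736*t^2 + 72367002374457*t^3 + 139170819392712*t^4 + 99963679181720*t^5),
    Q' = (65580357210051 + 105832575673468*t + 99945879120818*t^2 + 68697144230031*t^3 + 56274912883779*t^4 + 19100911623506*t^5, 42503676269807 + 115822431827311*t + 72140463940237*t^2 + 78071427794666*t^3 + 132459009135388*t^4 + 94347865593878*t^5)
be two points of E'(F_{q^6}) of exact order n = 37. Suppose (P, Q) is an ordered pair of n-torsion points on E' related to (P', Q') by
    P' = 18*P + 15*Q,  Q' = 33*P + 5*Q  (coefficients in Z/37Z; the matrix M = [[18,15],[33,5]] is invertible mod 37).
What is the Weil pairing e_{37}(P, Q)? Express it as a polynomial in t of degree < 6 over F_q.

e_{37} is bilinear + alternating on E[37], so e_{37}(18*P + 15*Q, 33*P + 5*Q) = e_{37}(P,Q)^(18*5-15*33).
So e_{37}(P,Q) = e_{37}(P',Q')^{19}, since 2*19 = 1 mod 37.
Build f_{37,P'} and f_{37,Q'} via the 6-bit ladder of 37=100101_2; evaluate at shifted divisors; quotient in F_{148481692161601^6}.
The quotient is 81085361445756 + 100116505457071*t + 56824462823546*t^2 + 136844007077125*t^3 + 30578884682494*t^4 + 148123431626686*t^5.
Finally e_{37}(P,Q) = 107749462598537 + 95564994012706*t + 39526154902108*t^2 + 87068302709058*t^3 + 43437682468346*t^4 + 71856939677573*t^5.

107749462598537 + 95564994012706*t + 39526154902108*t^2 + 87068302709058*t^3 + 43437682468346*t^4 + 71856939677573*t^5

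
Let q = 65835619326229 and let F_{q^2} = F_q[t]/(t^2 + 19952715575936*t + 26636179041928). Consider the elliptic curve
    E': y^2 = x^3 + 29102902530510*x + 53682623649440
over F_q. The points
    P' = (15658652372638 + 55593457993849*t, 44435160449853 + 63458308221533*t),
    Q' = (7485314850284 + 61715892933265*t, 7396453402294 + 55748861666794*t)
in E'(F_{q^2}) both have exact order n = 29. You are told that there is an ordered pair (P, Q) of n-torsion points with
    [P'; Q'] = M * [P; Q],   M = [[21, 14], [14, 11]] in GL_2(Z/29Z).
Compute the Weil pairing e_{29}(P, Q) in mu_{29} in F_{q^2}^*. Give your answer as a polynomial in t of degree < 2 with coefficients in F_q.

38490870988154 + 9761516874302*t

e_{29} is bilinear + alternating on E[29], so e_{29}(21*P + 14*Q, 14*P + 11*Q) = e_{29}(P,Q)^(21*11-14*14).
So e_{29}(P,Q) = e_{29}(P',Q')^{5}, since 6*5 = 1 mod 29.
Build f_{29,P'} and f_{29,Q'} via the 5-bit ladder of 29=11101_2; evaluate at shifted divisors; quotient in F_{65835619326229^2}.
The quotient is 53553167824934 + 2919366715066*t.
Thus e_{29}(P,Q) = 38490870988154 + 9761516874302*t.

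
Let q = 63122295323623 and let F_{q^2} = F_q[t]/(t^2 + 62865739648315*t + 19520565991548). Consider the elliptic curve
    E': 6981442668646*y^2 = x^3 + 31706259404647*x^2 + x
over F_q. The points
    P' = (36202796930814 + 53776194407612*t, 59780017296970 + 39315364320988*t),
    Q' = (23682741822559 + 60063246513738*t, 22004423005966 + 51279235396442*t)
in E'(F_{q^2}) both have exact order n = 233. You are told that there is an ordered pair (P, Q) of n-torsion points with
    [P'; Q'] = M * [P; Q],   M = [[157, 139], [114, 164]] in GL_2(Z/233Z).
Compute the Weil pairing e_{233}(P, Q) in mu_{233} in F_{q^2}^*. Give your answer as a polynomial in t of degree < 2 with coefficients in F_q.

Since e_{233}(P,P)=e_{233}(Q,Q)=1 and e_{233}(Q,P)=e_{233}(P,Q)^{-1}, expanding e_{233}(157*P + 139*Q,114*P + 164*Q) leaves e(P,Q)^det(M).
Inverting 116 mod 233: 231. Thus e_{233}(P,Q) = e(P',Q')^{231}.
Undo Montgomery via alpha=11250131037004, beta=9671134150006: (a',b')=(27681851320080,23805240724643) over F_{63122295323623}.
Double-and-add over 11101001: 8-1 doublings, 5-1 additions; each step l_{T,T}/v_{2T} or l_{T,P'}/v at Q'+S for random S.
Result: e(P',Q') = 58265772055192 + 60502074022560*t.
Raise to 231: e(P,Q) = 39265619072428 + 2494540892789*t in mu_{233}.

39265619072428 + 2494540892789*t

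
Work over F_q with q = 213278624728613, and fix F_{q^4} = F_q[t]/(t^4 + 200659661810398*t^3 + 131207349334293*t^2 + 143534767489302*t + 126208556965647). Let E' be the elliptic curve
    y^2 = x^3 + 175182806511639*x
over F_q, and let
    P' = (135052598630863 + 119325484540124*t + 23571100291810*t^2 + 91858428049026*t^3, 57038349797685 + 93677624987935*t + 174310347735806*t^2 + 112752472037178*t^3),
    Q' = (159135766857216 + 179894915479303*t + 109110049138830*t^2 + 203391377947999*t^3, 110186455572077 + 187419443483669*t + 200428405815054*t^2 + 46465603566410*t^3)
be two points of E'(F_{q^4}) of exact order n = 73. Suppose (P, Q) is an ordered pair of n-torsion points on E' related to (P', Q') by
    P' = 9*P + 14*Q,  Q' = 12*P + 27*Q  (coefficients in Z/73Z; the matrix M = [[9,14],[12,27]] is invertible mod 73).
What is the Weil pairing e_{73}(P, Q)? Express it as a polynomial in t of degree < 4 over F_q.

145489732799062 + 60879854783826*t + 187267454592479*t^2 + 125106843872137*t^3

The 73-Weil pairing on E[73] over F_{213278624728613} is alternating-bilinear: e_{73}(P',Q') = e_{73}(P,Q)^det(M).
det(M) mod 73 = 2; its inverse in (Z/73)^* is 37 (check: 2*37 mod 73 = 1).
Miller loop for e_{73} over F_{213278624728613^4}: bits of 73 = 1001001; 6 double steps + 2 add steps, l/v at each.
f_P(D_Q)/f_Q(D_P) = 185352659495555 + 187295447801543*t + 198557438461629*t^2 + 146527833907702*t^3.
Hence e(P,Q) = 145489732799062 + 60879854783826*t + 187267454592479*t^2 + 125106843872137*t^3 in F_{213278624728613^4}^*.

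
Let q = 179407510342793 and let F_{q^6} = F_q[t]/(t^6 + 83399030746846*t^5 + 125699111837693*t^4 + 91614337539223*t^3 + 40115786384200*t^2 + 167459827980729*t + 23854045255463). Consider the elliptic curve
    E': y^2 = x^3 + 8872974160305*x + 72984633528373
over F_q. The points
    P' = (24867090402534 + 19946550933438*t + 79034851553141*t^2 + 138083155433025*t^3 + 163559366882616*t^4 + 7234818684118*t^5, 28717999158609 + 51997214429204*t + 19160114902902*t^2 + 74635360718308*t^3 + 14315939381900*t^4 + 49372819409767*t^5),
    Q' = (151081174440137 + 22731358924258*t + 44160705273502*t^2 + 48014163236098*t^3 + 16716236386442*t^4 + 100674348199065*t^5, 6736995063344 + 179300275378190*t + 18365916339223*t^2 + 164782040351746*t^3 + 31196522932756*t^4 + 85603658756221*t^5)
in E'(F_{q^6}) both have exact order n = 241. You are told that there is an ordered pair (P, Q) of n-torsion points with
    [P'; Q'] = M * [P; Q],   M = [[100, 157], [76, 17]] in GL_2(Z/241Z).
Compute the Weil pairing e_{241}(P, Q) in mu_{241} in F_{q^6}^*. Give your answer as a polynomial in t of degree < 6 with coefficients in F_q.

The 241-Weil pairing on E[241] over F_{179407510342793} is alternating-bilinear: e_{241}(P',Q') = e_{241}(P,Q)^det(M).
Hence e(P,Q) = e(P',Q')^{46} where 46 = 131^{-1} mod 241.
Miller loop for e_{241} over F_{179407510342793^6}: bits of 241 = 11110001; 7 double steps + 4 add steps, l/v at each.
So e_{241}(P',Q') = 178406261439341 + 93584550518567*t + 43288151742408*t^2 + 119424318703320*t^3 + 77154810567465*t^4 + 149662687485330*t^5.
Thus e_{241}(P,Q) = 163453480201158 + 158528331738726*t + 131399340001204*t^2 + 71616699172907*t^3 + 54600265124722*t^4 + 102557217479432*t^5.

163453480201158 + 158528331738726*t + 131399340001204*t^2 + 71616699172907*t^3 + 54600265124722*t^4 + 102557217479432*t^5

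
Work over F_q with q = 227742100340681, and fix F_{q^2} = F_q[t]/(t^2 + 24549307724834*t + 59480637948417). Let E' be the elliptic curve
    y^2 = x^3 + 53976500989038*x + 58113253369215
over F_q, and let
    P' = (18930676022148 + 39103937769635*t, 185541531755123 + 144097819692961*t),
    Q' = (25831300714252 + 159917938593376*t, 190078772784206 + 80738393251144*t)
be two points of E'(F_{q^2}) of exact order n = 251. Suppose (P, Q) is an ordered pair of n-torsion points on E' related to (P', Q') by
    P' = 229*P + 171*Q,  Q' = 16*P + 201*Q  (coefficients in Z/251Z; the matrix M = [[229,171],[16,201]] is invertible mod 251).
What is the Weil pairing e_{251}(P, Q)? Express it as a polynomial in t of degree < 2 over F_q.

188806683362686 + 132392815754801*t

Alternating bilinearity on E[251] (values in mu_{251} in F_{227742100340681^2}) gives e(P',Q') = e(P,Q)^det(M).
Hence e(P,Q) = e(P',Q')^{195} where 195 = 121^{-1} mod 251.
8-bit Miller (11111011) on E'/F_{227742100340681} with a'=53976500989038, b'=58113253369215: accumulate tangent/chord ratios at Q'+S and P'+S'.
So e_{251}(P',Q') = 135117136263480 + 205810486208942*t.
(135117136263480 + 205810486208942*t)^{195} mod (227742100340681,f) = 188806683362686 + 132392815754801*t.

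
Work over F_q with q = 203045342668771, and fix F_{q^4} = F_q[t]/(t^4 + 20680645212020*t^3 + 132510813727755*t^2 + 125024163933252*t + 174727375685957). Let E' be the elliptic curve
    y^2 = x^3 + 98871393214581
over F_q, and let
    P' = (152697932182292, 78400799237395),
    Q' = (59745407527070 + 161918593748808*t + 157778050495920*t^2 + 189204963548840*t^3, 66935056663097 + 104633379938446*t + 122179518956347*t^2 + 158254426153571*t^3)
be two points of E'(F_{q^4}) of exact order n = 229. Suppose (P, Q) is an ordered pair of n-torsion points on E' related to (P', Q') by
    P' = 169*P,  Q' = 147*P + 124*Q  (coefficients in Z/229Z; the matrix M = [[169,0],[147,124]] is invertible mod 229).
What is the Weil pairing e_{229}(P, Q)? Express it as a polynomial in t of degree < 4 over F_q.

34810109564162 + 64806538386256*t + 130136384622773*t^2 + 118069467072775*t^3

Under M = [[169,0],[147,124]] in GL_2(Z/229), e_{229}(P',Q') = e_{229}(P,Q)^(169*124-0*147 mod 229).
Inverting 117 mod 229: 92. Thus e_{229}(P,Q) = e(P',Q')^{92}.
Run Miller on y^2=x^3+98871393214581 over F_{203045342668771}: ladder 11100101 (8 bits); e = f_P(D_Q)/f_Q(D_P).
So e_{229}(P',Q') = 94212102147057 + 172704332764322*t + 137621866368146*t^2 + 195988891373301*t^3.
Thus e_{229}(P,Q) = 34810109564162 + 64806538386256*t + 130136384622773*t^2 + 118069467072775*t^3.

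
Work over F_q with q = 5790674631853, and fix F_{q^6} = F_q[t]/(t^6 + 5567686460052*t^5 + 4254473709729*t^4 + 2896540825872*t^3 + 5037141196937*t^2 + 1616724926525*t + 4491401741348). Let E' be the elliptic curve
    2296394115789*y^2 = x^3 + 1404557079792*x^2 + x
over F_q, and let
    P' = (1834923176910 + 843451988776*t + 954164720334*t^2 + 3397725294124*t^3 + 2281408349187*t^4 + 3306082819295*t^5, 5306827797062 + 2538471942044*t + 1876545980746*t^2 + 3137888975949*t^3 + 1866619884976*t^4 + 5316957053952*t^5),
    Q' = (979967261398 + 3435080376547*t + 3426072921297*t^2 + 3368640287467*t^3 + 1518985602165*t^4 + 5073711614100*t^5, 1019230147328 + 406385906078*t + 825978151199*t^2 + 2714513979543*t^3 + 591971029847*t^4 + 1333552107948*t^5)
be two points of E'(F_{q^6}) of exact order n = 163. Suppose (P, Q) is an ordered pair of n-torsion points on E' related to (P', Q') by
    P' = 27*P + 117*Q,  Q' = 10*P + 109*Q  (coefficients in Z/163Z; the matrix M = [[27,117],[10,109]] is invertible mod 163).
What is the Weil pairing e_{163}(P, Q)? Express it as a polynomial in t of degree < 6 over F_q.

The 163-Weil pairing on E[163] over F_{5790674631853} is alternating-bilinear: e_{163}(P',Q') = e_{163}(P,Q)^det(M).
27*109 - 117*10 = 1773; reduced mod 163: det = 143, inverse 57.
Set x_W=301820796557*u+538325420028, y_W=301820796557*v; then E': y_W^2=x_W^3+5652500210681*x_W+2038579137636.
Miller loop for e_{163} over F_{5790674631853^6}: bits of 163 = 10100011; 7 double steps + 3 add steps, l/v at each.
Result: e(P',Q') = 1497311635423 + 5341236228608*t + 3195329906793*t^2 + 5660361003874*t^3 + 3150792515355*t^4 + 109311166290*t^5.
Hence e(P,Q) = 4922386589918 + 2913428759944*t + 3371101196880*t^2 + 3696606597210*t^3 + 3005910382382*t^4 + 1684867641739*t^5 in F_{5790674631853^6}^*.

4922386589918 + 2913428759944*t + 3371101196880*t^2 + 3696606597210*t^3 + 3005910382382*t^4 + 1684867641739*t^5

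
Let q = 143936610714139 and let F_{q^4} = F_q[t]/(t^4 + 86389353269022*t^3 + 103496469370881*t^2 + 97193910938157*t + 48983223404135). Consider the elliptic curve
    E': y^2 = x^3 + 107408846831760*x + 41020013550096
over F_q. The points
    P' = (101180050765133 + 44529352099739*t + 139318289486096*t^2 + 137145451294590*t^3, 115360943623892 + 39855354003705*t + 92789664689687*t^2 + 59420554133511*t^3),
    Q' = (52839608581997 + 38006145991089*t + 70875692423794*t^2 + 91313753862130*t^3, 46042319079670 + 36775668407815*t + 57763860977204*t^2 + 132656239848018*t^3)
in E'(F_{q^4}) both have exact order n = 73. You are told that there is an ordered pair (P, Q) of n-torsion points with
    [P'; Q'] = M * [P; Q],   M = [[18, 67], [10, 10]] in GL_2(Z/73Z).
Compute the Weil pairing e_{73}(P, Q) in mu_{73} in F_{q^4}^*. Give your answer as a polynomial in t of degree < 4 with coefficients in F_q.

32676160014879 + 2834453418694*t + 4381756832774*t^2 + 27067734874355*t^3

Under M = [[18,67],[10,10]] in GL_2(Z/73), e_{73}(P',Q') = e_{73}(P,Q)^(18*10-67*10 mod 73).
Inverting 21 mod 73: 7. Thus e_{73}(P,Q) = e(P',Q')^{7}.
n = 73 = (1001001)_2 (7 bits, wt 3); accumulate f_{73,P'}(Q'+S)/f_{73,P'}(S) along the 6-step ladder.
Miller gives e_{73}(P',Q') = 141522744404100 + 31651679595586*t + 112349637205981*t^2 + 47701030338477*t^3 in F_{143936610714139^4}.
Raise to 7: e(P,Q) = 32676160014879 + 2834453418694*t + 4381756832774*t^2 + 27067734874355*t^3 in mu_{73}.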